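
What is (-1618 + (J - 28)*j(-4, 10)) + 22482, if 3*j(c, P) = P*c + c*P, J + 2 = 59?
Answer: 60272/3 ≈ 20091.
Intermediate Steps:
J = 57 (J = -2 + 59 = 57)
j(c, P) = 2*P*c/3 (j(c, P) = (P*c + c*P)/3 = (P*c + P*c)/3 = (2*P*c)/3 = 2*P*c/3)
(-1618 + (J - 28)*j(-4, 10)) + 22482 = (-1618 + (57 - 28)*((⅔)*10*(-4))) + 22482 = (-1618 + 29*(-80/3)) + 22482 = (-1618 - 2320/3) + 22482 = -7174/3 + 22482 = 60272/3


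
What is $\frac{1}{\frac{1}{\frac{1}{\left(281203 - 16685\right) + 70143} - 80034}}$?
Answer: $- \frac{26784258473}{334661} \approx -80034.0$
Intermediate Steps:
$\frac{1}{\frac{1}{\frac{1}{\left(281203 - 16685\right) + 70143} - 80034}} = \frac{1}{\frac{1}{\frac{1}{264518 + 70143} - 80034}} = \frac{1}{\frac{1}{\frac{1}{334661} - 80034}} = \frac{1}{\frac{1}{- \frac{26784258473}{334661}}} = \frac{1}{- \frac{334661}{26784258473}} = - \frac{26784258473}{334661}$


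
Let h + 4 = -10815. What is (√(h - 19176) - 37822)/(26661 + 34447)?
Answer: -18911/30554 + I*√29995/61108 ≈ -0.61894 + 0.0028342*I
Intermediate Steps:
h = -10819 (h = -4 - 10815 = -10819)
(√(h - 19176) - 37822)/(26661 + 34447) = (√(-10819 - 19176) - 37822)/(26661 + 34447) = (√(-29995) - 37822)/61108 = (I*√29995 - 37822)*(1/61108) = (-37822 + I*√29995)*(1/61108) = -18911/30554 + I*√29995/61108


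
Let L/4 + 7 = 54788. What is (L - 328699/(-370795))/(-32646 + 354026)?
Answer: 81250412279/119166097100 ≈ 0.68182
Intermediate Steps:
L = 219124 (L = -28 + 4*54788 = -28 + 219152 = 219124)
(L - 328699/(-370795))/(-32646 + 354026) = (219124 - 328699/(-370795))/(-32646 + 354026) = (219124 - 328699*(-1/370795))/321380 = (219124 + 328699/370795)*(1/321380) = (81250412279/370795)*(1/321380) = 81250412279/119166097100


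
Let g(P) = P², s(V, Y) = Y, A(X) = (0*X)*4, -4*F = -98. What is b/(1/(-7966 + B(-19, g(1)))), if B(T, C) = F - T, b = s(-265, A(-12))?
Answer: 0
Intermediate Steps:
F = 49/2 (F = -¼*(-98) = 49/2 ≈ 24.500)
A(X) = 0 (A(X) = 0*4 = 0)
b = 0
B(T, C) = 49/2 - T
b/(1/(-7966 + B(-19, g(1)))) = 0/(1/(-7966 + (49/2 - 1*(-19)))) = 0/(1/(-7966 + (49/2 + 19))) = 0/(1/(-7966 + 87/2)) = 0/(1/(-15845/2)) = 0/(-2/15845) = 0*(-15845/2) = 0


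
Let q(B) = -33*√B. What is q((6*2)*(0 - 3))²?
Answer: -39204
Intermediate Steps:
q((6*2)*(0 - 3))² = (-33*√(-36))² = (-33*6*I)² = (-198*I)² = -39204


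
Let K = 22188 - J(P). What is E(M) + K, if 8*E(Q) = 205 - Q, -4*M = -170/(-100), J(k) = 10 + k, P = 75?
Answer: 7081177/320 ≈ 22129.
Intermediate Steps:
M = -17/40 (M = -(-85)/(2*(-100)) = -(-85)*(-1)/(2*100) = -¼*17/10 = -17/40 ≈ -0.42500)
E(Q) = 205/8 - Q/8 (E(Q) = (205 - Q)/8 = 205/8 - Q/8)
K = 22103 (K = 22188 - (10 + 75) = 22188 - 1*85 = 22188 - 85 = 22103)
E(M) + K = (205/8 - ⅛*(-17/40)) + 22103 = (205/8 + 17/320) + 22103 = 8217/320 + 22103 = 7081177/320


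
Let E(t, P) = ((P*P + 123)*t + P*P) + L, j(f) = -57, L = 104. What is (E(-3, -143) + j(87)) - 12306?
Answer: -53526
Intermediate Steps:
E(t, P) = 104 + P**2 + t*(123 + P**2) (E(t, P) = ((P*P + 123)*t + P*P) + 104 = ((P**2 + 123)*t + P**2) + 104 = ((123 + P**2)*t + P**2) + 104 = (t*(123 + P**2) + P**2) + 104 = (P**2 + t*(123 + P**2)) + 104 = 104 + P**2 + t*(123 + P**2))
(E(-3, -143) + j(87)) - 12306 = ((104 + (-143)**2 + 123*(-3) - 3*(-143)**2) - 57) - 12306 = ((104 + 20449 - 369 - 3*20449) - 57) - 12306 = ((104 + 20449 - 369 - 61347) - 57) - 12306 = (-41163 - 57) - 12306 = -41220 - 12306 = -53526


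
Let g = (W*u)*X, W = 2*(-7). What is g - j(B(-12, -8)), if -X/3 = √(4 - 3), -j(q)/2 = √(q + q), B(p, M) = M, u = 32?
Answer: 1344 + 8*I ≈ 1344.0 + 8.0*I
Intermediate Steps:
j(q) = -2*√2*√q (j(q) = -2*√(q + q) = -2*√2*√q)
W = -14
X = -3 (X = -3*√(4 - 3) = -3*√1 = -3*1 = -3)
g = 1344 (g = -14*32*(-3) = -448*(-3) = 1344)
g - j(B(-12, -8)) = 1344 - (-2)*√2*√(-8) = 1344 - (-2)*√2*2*I*√2 = 1344 - (-8)*I = 1344 + 8*I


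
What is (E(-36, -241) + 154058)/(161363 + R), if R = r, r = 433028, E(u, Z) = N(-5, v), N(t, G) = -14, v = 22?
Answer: 154044/594391 ≈ 0.25916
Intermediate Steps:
E(u, Z) = -14
R = 433028
(E(-36, -241) + 154058)/(161363 + R) = (-14 + 154058)/(161363 + 433028) = 154044/594391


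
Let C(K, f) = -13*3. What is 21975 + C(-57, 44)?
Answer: 21936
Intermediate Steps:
C(K, f) = -39
21975 + C(-57, 44) = 21975 - 39 = 21936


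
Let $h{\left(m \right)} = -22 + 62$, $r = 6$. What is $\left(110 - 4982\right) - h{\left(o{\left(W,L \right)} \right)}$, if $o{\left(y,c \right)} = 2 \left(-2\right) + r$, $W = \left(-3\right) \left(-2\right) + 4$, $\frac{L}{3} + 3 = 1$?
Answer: $-4912$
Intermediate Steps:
$L = -6$ ($L = -9 + 3 \cdot 1 = -9 + 3 = -6$)
$W = 10$ ($W = 6 + 4 = 10$)
$o{\left(y,c \right)} = 2$ ($o{\left(y,c \right)} = 2 \left(-2\right) + 6 = -4 + 6 = 2$)
$h{\left(m \right)} = 40$
$\left(110 - 4982\right) - h{\left(o{\left(W,L \right)} \right)} = \left(110 - 4982\right) - 40 = -4872 - 40 = -4912$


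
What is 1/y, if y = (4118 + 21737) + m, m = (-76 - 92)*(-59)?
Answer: 1/35767 ≈ 2.7959e-5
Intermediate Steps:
m = 9912 (m = -168*(-59) = 9912)
y = 35767 (y = (4118 + 21737) + 9912 = 25855 + 9912 = 35767)
1/y = 1/35767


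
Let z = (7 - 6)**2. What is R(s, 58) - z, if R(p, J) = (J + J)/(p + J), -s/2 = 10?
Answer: 39/19 ≈ 2.0526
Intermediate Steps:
s = -20 (s = -2*10 = -20)
z = 1 (z = 1**2 = 1)
R(p, J) = 2*J/(J + p) (R(p, J) = (2*J)/(J + p) = 2*J/(J + p))
R(s, 58) - z = 2*58/(58 - 20) - 1*1 = 2*58/38 - 1 = 2*58*(1/38) - 1 = 58/19 - 1 = 39/19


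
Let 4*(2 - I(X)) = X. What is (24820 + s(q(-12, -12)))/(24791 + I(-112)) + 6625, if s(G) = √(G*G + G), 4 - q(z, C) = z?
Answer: 164463945/24821 + 4*√17/24821 ≈ 6626.0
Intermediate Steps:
I(X) = 2 - X/4
q(z, C) = 4 - z
s(G) = √(G + G²) (s(G) = √(G² + G) = √(G + G²))
(24820 + s(q(-12, -12)))/(24791 + I(-112)) + 6625 = (24820 + √((4 - 1*(-12))*(1 + (4 - 1*(-12)))))/(24791 + (2 - ¼*(-112))) + 6625 = (24820 + √((4 + 12)*(1 + (4 + 12))))/(24791 + (2 + 28)) + 6625 = (24820 + √(16*(1 + 16)))/(24791 + 30) + 6625 = (24820 + √(16*17))/24821 + 6625 = (24820 + √272)*(1/24821) + 6625 = (24820 + 4*√17)*(1/24821) + 6625 = (24820/24821 + 4*√17/24821) + 6625 = 164463945/24821 + 4*√17/24821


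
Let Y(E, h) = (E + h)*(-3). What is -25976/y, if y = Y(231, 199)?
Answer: 12988/645 ≈ 20.136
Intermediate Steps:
Y(E, h) = -3*E - 3*h
y = -1290 (y = -3*231 - 3*199 = -693 - 597 = -1290)
-25976/y = -25976/(-1290) = -25976*(-1/1290) = 12988/645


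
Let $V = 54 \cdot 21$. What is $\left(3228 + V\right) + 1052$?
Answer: $5414$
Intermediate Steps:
$V = 1134$
$\left(3228 + V\right) + 1052 = \left(3228 + 1134\right) + 1052 = 4362 + 1052 = 5414$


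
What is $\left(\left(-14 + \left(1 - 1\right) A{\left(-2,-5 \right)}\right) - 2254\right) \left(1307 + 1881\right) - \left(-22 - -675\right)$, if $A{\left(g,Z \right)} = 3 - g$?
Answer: $-7231037$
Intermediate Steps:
$\left(\left(-14 + \left(1 - 1\right) A{\left(-2,-5 \right)}\right) - 2254\right) \left(1307 + 1881\right) - \left(-22 - -675\right) = \left(\left(-14 + \left(1 - 1\right) \left(3 - -2\right)\right) - 2254\right) \left(1307 + 1881\right) - \left(-22 - -675\right) = \left(\left(-14 + \left(1 - 1\right) \left(3 + 2\right)\right) - 2254\right) 3188 - \left(-22 + 675\right) = \left(\left(-14 + 0 \cdot 5\right) - 2254\right) 3188 - 653 = \left(\left(-14 + 0\right) - 2254\right) 3188 - 653 = \left(-14 - 2254\right) 3188 - 653 = \left(-2268\right) 3188 - 653 = -7230384 - 653 = -7231037$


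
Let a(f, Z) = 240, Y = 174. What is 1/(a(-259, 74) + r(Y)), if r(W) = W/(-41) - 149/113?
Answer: 4633/1086149 ≈ 0.0042655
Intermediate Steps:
r(W) = -149/113 - W/41 (r(W) = W*(-1/41) - 149*1/113 = -W/41 - 149/113 = -149/113 - W/41)
1/(a(-259, 74) + r(Y)) = 1/(240 + (-149/113 - 1/41*174)) = 1/(240 + (-149/113 - 174/41)) = 1/(240 - 25771/4633) = 1/(1086149/4633) = 4633/1086149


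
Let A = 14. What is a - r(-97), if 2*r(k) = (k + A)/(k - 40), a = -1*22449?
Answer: -6151109/274 ≈ -22449.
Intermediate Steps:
a = -22449
r(k) = (14 + k)/(2*(-40 + k)) (r(k) = ((k + 14)/(k - 40))/2 = ((14 + k)/(-40 + k))/2 = (14 + k)/(2*(-40 + k)))
a - r(-97) = -22449 - (14 - 97)/(2*(-40 - 97)) = -22449 - (-83)/(2*(-137)) = -22449 - (-1)*(-83)/(2*137) = -22449 - 1*83/274 = -22449 - 83/274 = -6151109/274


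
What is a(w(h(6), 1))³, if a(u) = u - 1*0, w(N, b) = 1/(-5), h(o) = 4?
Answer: -1/125 ≈ -0.0080000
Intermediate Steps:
w(N, b) = -⅕
a(u) = u (a(u) = u + 0 = u)
a(w(h(6), 1))³ = (-⅕)³ = -1/125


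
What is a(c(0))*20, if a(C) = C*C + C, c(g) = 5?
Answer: 600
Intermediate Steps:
a(C) = C + C² (a(C) = C² + C = C + C²)
a(c(0))*20 = (5*(1 + 5))*20 = (5*6)*20 = 30*20 = 600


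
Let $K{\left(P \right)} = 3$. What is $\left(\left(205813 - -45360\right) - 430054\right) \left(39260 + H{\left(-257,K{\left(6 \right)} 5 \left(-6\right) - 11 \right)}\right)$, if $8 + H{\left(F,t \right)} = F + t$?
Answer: $-6957397614$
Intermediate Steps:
$H{\left(F,t \right)} = -8 + F + t$ ($H{\left(F,t \right)} = -8 + \left(F + t\right) = -8 + F + t$)
$\left(\left(205813 - -45360\right) - 430054\right) \left(39260 + H{\left(-257,K{\left(6 \right)} 5 \left(-6\right) - 11 \right)}\right) = \left(\left(205813 - -45360\right) - 430054\right) \left(39260 - \left(276 - 3 \cdot 5 \left(-6\right)\right)\right) = \left(\left(205813 + 45360\right) - 430054\right) \left(39260 - 366\right) = \left(251173 - 430054\right) \left(39260 - 366\right) = - 178881 \left(39260 - 366\right) = \left(-178881\right) 38894 = -6957397614$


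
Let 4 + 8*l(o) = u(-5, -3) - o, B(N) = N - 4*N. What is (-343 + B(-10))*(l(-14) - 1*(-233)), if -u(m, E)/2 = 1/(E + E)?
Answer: -1759999/24 ≈ -73333.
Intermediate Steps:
B(N) = -3*N
u(m, E) = -1/E (u(m, E) = -2/(E + E) = -2*1/(2*E) = -1/E)
l(o) = -11/24 - o/8 (l(o) = -½ + (-1/(-3) - o)/8 = -½ + (-1*(-⅓) - o)/8 = -½ + (⅓ - o)/8 = -½ + (1/24 - o/8) = -11/24 - o/8)
(-343 + B(-10))*(l(-14) - 1*(-233)) = (-343 - 3*(-10))*((-11/24 - ⅛*(-14)) - 1*(-233)) = (-343 + 30)*((-11/24 + 7/4) + 233) = -313*(31/24 + 233) = -313*5623/24 = -1759999/24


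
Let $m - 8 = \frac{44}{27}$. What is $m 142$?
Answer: $\frac{36920}{27} \approx 1367.4$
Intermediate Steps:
$m = \frac{260}{27}$ ($m = 8 + \frac{44}{27} = \frac{260}{27} \approx 9.6296$)
$m 142 = \frac{260}{27} \cdot 142 = \frac{36920}{27}$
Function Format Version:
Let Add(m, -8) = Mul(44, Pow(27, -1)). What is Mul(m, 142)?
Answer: Rational(36920, 27) ≈ 1367.4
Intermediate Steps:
m = Rational(260, 27) (m = Add(8, Mul(44, Pow(27, -1))) = Add(8, Mul(44, Rational(1, 27))) = Add(8, Rational(44, 27)) = Rational(260, 27) ≈ 9.6296)
Mul(m, 142) = Mul(Rational(260, 27), 142) = Rational(36920, 27)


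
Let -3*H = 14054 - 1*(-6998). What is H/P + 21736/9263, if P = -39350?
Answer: 1380469738/546748575 ≈ 2.5249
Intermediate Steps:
H = -21052/3 (H = -(14054 - 1*(-6998))/3 = -(14054 + 6998)/3 = -⅓*21052 = -21052/3 ≈ -7017.3)
H/P + 21736/9263 = -21052/3/(-39350) + 21736/9263 = -21052/3*(-1/39350) + 21736*(1/9263) = 10526/59025 + 21736/9263 = 1380469738/546748575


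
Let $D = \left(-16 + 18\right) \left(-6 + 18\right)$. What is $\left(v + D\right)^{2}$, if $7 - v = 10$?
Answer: $441$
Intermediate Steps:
$v = -3$ ($v = 7 - 10 = -3$)
$D = 24$ ($D = 2 \cdot 12 = 24$)
$\left(v + D\right)^{2} = \left(-3 + 24\right)^{2} = 21^{2} = 441$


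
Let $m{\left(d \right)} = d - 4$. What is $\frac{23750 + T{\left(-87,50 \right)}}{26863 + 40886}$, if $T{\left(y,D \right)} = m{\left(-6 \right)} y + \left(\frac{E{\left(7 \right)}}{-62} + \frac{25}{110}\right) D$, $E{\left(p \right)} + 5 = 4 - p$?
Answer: $\frac{8401495}{23102409} \approx 0.36366$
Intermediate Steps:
$E{\left(p \right)} = -1 - p$ ($E{\left(p \right)} = -5 - \left(-4 + p\right) = -1 - p$)
$m{\left(d \right)} = -4 + d$
$T{\left(y,D \right)} = - 10 y + \frac{243 D}{682}$ ($T{\left(y,D \right)} = \left(-4 - 6\right) y + \left(\frac{-1 - 7}{-62} + \frac{25}{110}\right) D = - 10 y + \left(\left(-1 - 7\right) \left(- \frac{1}{62}\right) + 25 \cdot \frac{1}{110}\right) D = - 10 y + \left(\left(-8\right) \left(- \frac{1}{62}\right) + \frac{5}{22}\right) D = - 10 y + \left(\frac{4}{31} + \frac{5}{22}\right) D = - 10 y + \frac{243 D}{682}$)
$\frac{23750 + T{\left(-87,50 \right)}}{26863 + 40886} = \frac{23750 + \left(\left(-10\right) \left(-87\right) + \frac{243}{682} \cdot 50\right)}{26863 + 40886} = \frac{23750 + \left(870 + \frac{6075}{341}\right)}{67749} = \left(23750 + \frac{302745}{341}\right) \frac{1}{67749} = \frac{8401495}{341} \cdot \frac{1}{67749} = \frac{8401495}{23102409}$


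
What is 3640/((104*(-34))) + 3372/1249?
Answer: 70933/42466 ≈ 1.6703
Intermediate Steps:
3640/((104*(-34))) + 3372/1249 = 3640/(-3536) + 3372*(1/1249) = 3640*(-1/3536) + 3372/1249 = -35/34 + 3372/1249 = 70933/42466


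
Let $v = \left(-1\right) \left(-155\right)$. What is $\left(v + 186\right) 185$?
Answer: $63085$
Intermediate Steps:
$v = 155$
$\left(v + 186\right) 185 = \left(155 + 186\right) 185 = 341 \cdot 185 = 63085$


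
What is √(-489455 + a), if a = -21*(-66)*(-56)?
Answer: I*√567071 ≈ 753.04*I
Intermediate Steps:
a = -77616 (a = 1386*(-56) = -77616)
√(-489455 + a) = √(-489455 - 77616) = √(-567071) = I*√567071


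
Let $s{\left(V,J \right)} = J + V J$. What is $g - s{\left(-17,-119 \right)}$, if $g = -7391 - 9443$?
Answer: $-18738$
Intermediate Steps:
$g = -16834$
$s{\left(V,J \right)} = J + J V$
$g - s{\left(-17,-119 \right)} = -16834 - - 119 \left(1 - 17\right) = -16834 - \left(-119\right) \left(-16\right) = -16834 - 1904 = -18738$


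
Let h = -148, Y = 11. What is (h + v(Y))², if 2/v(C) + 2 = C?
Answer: 1768900/81 ≈ 21838.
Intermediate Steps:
v(C) = 2/(-2 + C)
(h + v(Y))² = (-148 + 2/(-2 + 11))² = (-148 + 2/9)² = (-1330/9)² = 1768900/81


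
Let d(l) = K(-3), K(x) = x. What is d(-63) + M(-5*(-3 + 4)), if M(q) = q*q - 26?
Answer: -4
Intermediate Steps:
M(q) = -26 + q² (M(q) = q² - 26 = -26 + q²)
d(l) = -3
d(-63) + M(-5*(-3 + 4)) = -3 + (-26 + (-5*(-3 + 4))²) = -3 + (-26 + (-5*1)²) = -3 + (-26 + (-5)²) = -3 + (-26 + 25) = -3 - 1 = -4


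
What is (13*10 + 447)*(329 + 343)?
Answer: 387744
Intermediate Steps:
(13*10 + 447)*(329 + 343) = (130 + 447)*672 = 577*672 = 387744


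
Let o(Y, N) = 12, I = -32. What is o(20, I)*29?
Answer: 348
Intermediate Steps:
o(20, I)*29 = 12*29 = 348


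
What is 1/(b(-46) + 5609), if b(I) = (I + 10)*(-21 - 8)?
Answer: 1/6653 ≈ 0.00015031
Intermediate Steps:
b(I) = -290 - 29*I (b(I) = (10 + I)*(-29) = -290 - 29*I)
1/(b(-46) + 5609) = 1/((-290 - 29*(-46)) + 5609) = 1/((-290 + 1334) + 5609) = 1/(1044 + 5609) = 1/6653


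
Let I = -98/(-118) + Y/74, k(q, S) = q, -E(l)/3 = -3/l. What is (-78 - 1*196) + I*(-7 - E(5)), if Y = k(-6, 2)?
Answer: -3062694/10915 ≈ -280.59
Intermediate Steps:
E(l) = 9/l (E(l) = -(-9)/l = 9/l)
Y = -6
I = 1636/2183 (I = -98/(-118) - 6/74 = -98*(-1/118) - 6*1/74 = 49/59 - 3/37 = 1636/2183 ≈ 0.74943)
(-78 - 1*196) + I*(-7 - E(5)) = (-78 - 1*196) + 1636*(-7 - 9/5)/2183 = (-78 - 196) + 1636*(-7 - 9/5)/2183 = -274 + 1636*(-7 - 1*9/5)/2183 = -274 + 1636*(-7 - 9/5)/2183 = -274 + (1636/2183)*(-44/5) = -274 - 71984/10915 = -3062694/10915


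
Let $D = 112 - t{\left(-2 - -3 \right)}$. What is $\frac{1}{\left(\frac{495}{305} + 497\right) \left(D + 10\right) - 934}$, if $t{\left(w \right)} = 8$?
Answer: $\frac{61}{3410450} \approx 1.7886 \cdot 10^{-5}$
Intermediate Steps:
$D = 104$ ($D = 112 - 8 = 104$)
$\frac{1}{\left(\frac{495}{305} + 497\right) \left(D + 10\right) - 934} = \frac{1}{\left(\frac{495}{305} + 497\right) \left(104 + 10\right) - 934} = \frac{1}{\left(495 \cdot \frac{1}{305} + 497\right) 114 - 934} = \frac{1}{\left(\frac{99}{61} + 497\right) 114 - 934} = \frac{1}{\frac{30416}{61} \cdot 114 - 934} = \frac{1}{\frac{3467424}{61} - 934} = \frac{1}{\frac{3410450}{61}} = \frac{61}{3410450}$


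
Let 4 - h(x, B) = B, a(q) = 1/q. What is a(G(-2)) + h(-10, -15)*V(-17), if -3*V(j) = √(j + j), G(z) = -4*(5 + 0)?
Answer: -1/20 - 19*I*√34/3 ≈ -0.05 - 36.929*I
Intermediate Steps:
G(z) = -20 (G(z) = -4*5 = -20)
V(j) = -√2*√j/3 (V(j) = -√(j + j)/3 = -√2*√j/3)
a(q) = 1/q
h(x, B) = 4 - B
a(G(-2)) + h(-10, -15)*V(-17) = 1/(-20) + (4 - 1*(-15))*(-√2*√(-17)/3) = -1/20 + (4 + 15)*(-√2*I*√17/3) = -1/20 + 19*(-I*√34/3) = -1/20 - 19*I*√34/3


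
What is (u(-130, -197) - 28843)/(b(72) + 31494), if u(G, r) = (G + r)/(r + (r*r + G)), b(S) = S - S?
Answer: -1109936653/1211952108 ≈ -0.91583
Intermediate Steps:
b(S) = 0
u(G, r) = (G + r)/(G + r + r²) (u(G, r) = (G + r)/(r + (r² + G)) = (G + r)/(r + (G + r²)) = (G + r)/(G + r + r²))
(u(-130, -197) - 28843)/(b(72) + 31494) = ((-130 - 197)/(-130 - 197 + (-197)²) - 28843)/(0 + 31494) = (-327/(-130 - 197 + 38809) - 28843)/31494 = (-327/38482 - 28843)*(1/31494) = -1109936653/38482*1/31494 = -1109936653/1211952108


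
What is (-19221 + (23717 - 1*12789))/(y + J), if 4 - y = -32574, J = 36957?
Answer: -8293/69535 ≈ -0.11926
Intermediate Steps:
y = 32578 (y = 4 - 1*(-32574) = 4 + 32574 = 32578)
(-19221 + (23717 - 1*12789))/(y + J) = (-19221 + (23717 - 1*12789))/(32578 + 36957) = (-19221 + (23717 - 12789))/69535 = (-19221 + 10928)*(1/69535) = -8293*1/69535 = -8293/69535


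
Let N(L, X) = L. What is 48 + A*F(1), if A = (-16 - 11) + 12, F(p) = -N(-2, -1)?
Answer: 18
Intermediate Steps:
F(p) = 2 (F(p) = -1*(-2) = 2)
A = -15 (A = -27 + 12 = -15)
48 + A*F(1) = 48 - 15*2 = 48 - 30 = 18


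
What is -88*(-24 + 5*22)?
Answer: -7568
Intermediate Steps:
-88*(-24 + 5*22) = -88*(-24 + 110) = -88*86 = -7568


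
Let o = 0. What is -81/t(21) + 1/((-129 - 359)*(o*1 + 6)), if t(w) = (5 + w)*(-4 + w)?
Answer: -118805/647088 ≈ -0.18360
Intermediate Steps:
t(w) = (-4 + w)*(5 + w)
-81/t(21) + 1/((-129 - 359)*(o*1 + 6)) = -81/(-20 + 21 + 21**2) + 1/((-129 - 359)*(0*1 + 6)) = -81/(-20 + 21 + 441) + 1/((-488)*(0 + 6)) = -81/442 - 1/488/6 = -81*1/442 - 1/488*1/6 = -81/442 - 1/2928 = -118805/647088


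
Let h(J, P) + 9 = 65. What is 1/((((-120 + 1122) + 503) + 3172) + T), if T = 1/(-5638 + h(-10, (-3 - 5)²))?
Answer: 5582/26107013 ≈ 0.00021381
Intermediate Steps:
h(J, P) = 56 (h(J, P) = -9 + 65 = 56)
T = -1/5582 (T = 1/(-5638 + 56) = 1/(-5582) = -1/5582 ≈ -0.00017915)
1/((((-120 + 1122) + 503) + 3172) + T) = 1/((((-120 + 1122) + 503) + 3172) - 1/5582) = 1/(((1002 + 503) + 3172) - 1/5582) = 1/((1505 + 3172) - 1/5582) = 1/(4677 - 1/5582) = 1/(26107013/5582) = 5582/26107013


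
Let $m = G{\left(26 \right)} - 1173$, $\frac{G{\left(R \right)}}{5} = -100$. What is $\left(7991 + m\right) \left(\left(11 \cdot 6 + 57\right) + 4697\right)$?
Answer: $30452760$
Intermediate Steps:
$G{\left(R \right)} = -500$ ($G{\left(R \right)} = 5 \left(-100\right) = -500$)
$m = -1673$ ($m = -500 - 1173 = -1673$)
$\left(7991 + m\right) \left(\left(11 \cdot 6 + 57\right) + 4697\right) = \left(7991 - 1673\right) \left(\left(11 \cdot 6 + 57\right) + 4697\right) = 6318 \left(\left(66 + 57\right) + 4697\right) = 6318 \left(123 + 4697\right) = 6318 \cdot 4820 = 30452760$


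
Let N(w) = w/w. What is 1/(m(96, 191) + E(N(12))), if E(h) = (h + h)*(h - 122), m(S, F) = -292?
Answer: -1/534 ≈ -0.0018727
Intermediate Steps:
N(w) = 1
E(h) = 2*h*(-122 + h) (E(h) = (2*h)*(-122 + h) = 2*h*(-122 + h))
1/(m(96, 191) + E(N(12))) = 1/(-292 + 2*1*(-122 + 1)) = 1/(-292 + 2*1*(-121)) = 1/(-292 - 242) = 1/(-534) = -1/534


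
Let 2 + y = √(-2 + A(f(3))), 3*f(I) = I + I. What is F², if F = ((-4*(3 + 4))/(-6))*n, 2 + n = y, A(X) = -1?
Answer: 2548/9 - 1568*I*√3/9 ≈ 283.11 - 301.76*I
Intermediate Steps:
f(I) = 2*I/3 (f(I) = (I + I)/3 = (2*I)/3 = 2*I/3)
y = -2 + I*√3 (y = -2 + √(-2 - 1) = -2 + √(-3) = -2 + I*√3 ≈ -2.0 + 1.732*I)
n = -4 + I*√3 (n = -2 + (-2 + I*√3) = -4 + I*√3 ≈ -4.0 + 1.732*I)
F = -56/3 + 14*I*√3/3 (F = ((-4*(3 + 4))/(-6))*(-4 + I*√3) = (-(-2)*7/3)*(-4 + I*√3) = (-⅙*(-28))*(-4 + I*√3) = 14*(-4 + I*√3)/3 = -56/3 + 14*I*√3/3 ≈ -18.667 + 8.0829*I)
F² = (-56/3 + 14*I*√3/3)²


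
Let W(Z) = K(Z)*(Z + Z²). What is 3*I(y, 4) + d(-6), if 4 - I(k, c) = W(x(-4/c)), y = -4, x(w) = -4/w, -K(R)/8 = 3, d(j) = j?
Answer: 1446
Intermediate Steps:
K(R) = -24 (K(R) = -8*3 = -24)
W(Z) = -24*Z - 24*Z² (W(Z) = -24*(Z + Z²) = -24*Z - 24*Z²)
I(k, c) = 4 + 24*c*(1 + c) (I(k, c) = 4 - (-24)*(-4*(-c/4))*(1 - 4*(-c/4)) = 4 - (-24)*(-(-1)*c)*(1 - (-1)*c) = 4 - (-24)*c*(1 + c) = 4 + 24*c*(1 + c))
3*I(y, 4) + d(-6) = 3*(4 + 24*4*(1 + 4)) - 6 = 3*(4 + 24*4*5) - 6 = 3*(4 + 480) - 6 = 3*484 - 6 = 1452 - 6 = 1446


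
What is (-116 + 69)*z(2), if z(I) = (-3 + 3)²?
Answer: 0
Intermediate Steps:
z(I) = 0 (z(I) = 0² = 0)
(-116 + 69)*z(2) = (-116 + 69)*0 = -47*0 = 0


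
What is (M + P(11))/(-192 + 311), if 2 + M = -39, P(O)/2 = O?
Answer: -19/119 ≈ -0.15966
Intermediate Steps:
P(O) = 2*O
M = -41 (M = -2 - 39 = -41)
(M + P(11))/(-192 + 311) = (-41 + 2*11)/(-192 + 311) = (-41 + 22)/119 = -19*1/119 = -19/119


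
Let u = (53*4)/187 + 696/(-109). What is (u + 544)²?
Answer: 120589125390864/415466689 ≈ 2.9025e+5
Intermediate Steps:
u = -107044/20383 (u = 212*(1/187) + 696*(-1/109) = 212/187 - 696/109 = -107044/20383 ≈ -5.2516)
(u + 544)² = (-107044/20383 + 544)² = (10981308/20383)² = 120589125390864/415466689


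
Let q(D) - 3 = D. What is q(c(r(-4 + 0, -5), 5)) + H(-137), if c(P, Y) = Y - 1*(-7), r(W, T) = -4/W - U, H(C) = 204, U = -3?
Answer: 219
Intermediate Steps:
r(W, T) = 3 - 4/W (r(W, T) = -4/W - 1*(-3) = -4/W + 3 = 3 - 4/W)
c(P, Y) = 7 + Y (c(P, Y) = Y + 7 = 7 + Y)
q(D) = 3 + D
q(c(r(-4 + 0, -5), 5)) + H(-137) = (3 + (7 + 5)) + 204 = (3 + 12) + 204 = 15 + 204 = 219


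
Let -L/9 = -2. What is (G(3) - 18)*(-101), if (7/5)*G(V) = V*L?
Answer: -14544/7 ≈ -2077.7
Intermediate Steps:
L = 18 (L = -9*(-2) = 18)
G(V) = 90*V/7 (G(V) = 5*(V*18)/7 = 5*(18*V)/7 = 90*V/7)
(G(3) - 18)*(-101) = ((90/7)*3 - 18)*(-101) = (270/7 - 18)*(-101) = (144/7)*(-101) = -14544/7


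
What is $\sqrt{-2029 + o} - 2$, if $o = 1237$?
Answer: $-2 + 6 i \sqrt{22} \approx -2.0 + 28.142 i$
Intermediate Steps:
$\sqrt{-2029 + o} - 2 = \sqrt{-2029 + 1237} - 2 = \sqrt{-792} - 2 = 6 i \sqrt{22} - 2 = -2 + 6 i \sqrt{22}$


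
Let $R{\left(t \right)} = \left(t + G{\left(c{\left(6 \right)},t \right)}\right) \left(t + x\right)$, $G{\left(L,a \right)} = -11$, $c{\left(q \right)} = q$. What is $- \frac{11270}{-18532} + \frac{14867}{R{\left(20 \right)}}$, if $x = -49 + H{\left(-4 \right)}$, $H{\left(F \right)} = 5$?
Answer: $- \frac{68270231}{1000728} \approx -68.221$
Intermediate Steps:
$x = -44$ ($x = -49 + 5 = -44$)
$R{\left(t \right)} = \left(-44 + t\right) \left(-11 + t\right)$ ($R{\left(t \right)} = \left(t - 11\right) \left(t - 44\right) = \left(-11 + t\right) \left(-44 + t\right) = \left(-44 + t\right) \left(-11 + t\right)$)
$- \frac{11270}{-18532} + \frac{14867}{R{\left(20 \right)}} = - \frac{11270}{-18532} + \frac{14867}{484 + 20^{2} - 1100} = \left(-11270\right) \left(- \frac{1}{18532}\right) + \frac{14867}{484 + 400 - 1100} = \frac{5635}{9266} + \frac{14867}{-216} = \frac{5635}{9266} + 14867 \left(- \frac{1}{216}\right) = \frac{5635}{9266} - \frac{14867}{216} = - \frac{68270231}{1000728}$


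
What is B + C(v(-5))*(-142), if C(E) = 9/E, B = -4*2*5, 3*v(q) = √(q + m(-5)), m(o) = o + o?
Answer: -40 + 1278*I*√15/5 ≈ -40.0 + 989.93*I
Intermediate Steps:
m(o) = 2*o
v(q) = √(-10 + q)/3 (v(q) = √(q + 2*(-5))/3 = √(q - 10)/3 = √(-10 + q)/3)
B = -40 (B = -8*5 = -40)
B + C(v(-5))*(-142) = -40 + (9/((√(-10 - 5)/3)))*(-142) = -40 + (9/((√(-15)/3)))*(-142) = -40 + (9/(((I*√15)/3)))*(-142) = -40 + (9/((I*√15/3)))*(-142) = -40 + (9*(-I*√15/5))*(-142) = -40 - 9*I*√15/5*(-142) = -40 + 1278*I*√15/5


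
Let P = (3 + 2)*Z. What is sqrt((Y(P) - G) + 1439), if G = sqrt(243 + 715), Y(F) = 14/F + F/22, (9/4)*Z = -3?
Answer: sqrt(156445410 - 108900*sqrt(958))/330 ≈ 37.492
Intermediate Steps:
Z = -4/3 (Z = (4/9)*(-3) = -4/3 ≈ -1.3333)
P = -20/3 (P = (3 + 2)*(-4/3) = 5*(-4/3) = -20/3 ≈ -6.6667)
Y(F) = 14/F + F/22 (Y(F) = 14/F + F*(1/22) = 14/F + F/22)
G = sqrt(958) ≈ 30.952
sqrt((Y(P) - G) + 1439) = sqrt(((14/(-20/3) + (1/22)*(-20/3)) - sqrt(958)) + 1439) = sqrt(((14*(-3/20) - 10/33) - sqrt(958)) + 1439) = sqrt(((-21/10 - 10/33) - sqrt(958)) + 1439) = sqrt((-793/330 - sqrt(958)) + 1439) = sqrt(474077/330 - sqrt(958))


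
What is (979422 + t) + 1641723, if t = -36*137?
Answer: 2616213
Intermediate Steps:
t = -4932
(979422 + t) + 1641723 = (979422 - 4932) + 1641723 = 974490 + 1641723 = 2616213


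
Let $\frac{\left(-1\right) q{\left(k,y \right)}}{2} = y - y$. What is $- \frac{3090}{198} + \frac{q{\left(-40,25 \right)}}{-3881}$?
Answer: $- \frac{515}{33} \approx -15.606$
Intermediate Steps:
$q{\left(k,y \right)} = 0$ ($q{\left(k,y \right)} = - 2 \left(y - y\right) = \left(-2\right) 0 = 0$)
$- \frac{3090}{198} + \frac{q{\left(-40,25 \right)}}{-3881} = - \frac{3090}{198} + \frac{0}{-3881} = \left(-3090\right) \frac{1}{198} + 0 \left(- \frac{1}{3881}\right) = - \frac{515}{33} + 0 = - \frac{515}{33}$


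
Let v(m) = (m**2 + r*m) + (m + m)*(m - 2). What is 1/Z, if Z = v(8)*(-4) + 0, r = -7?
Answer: -1/416 ≈ -0.0024038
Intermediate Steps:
v(m) = m**2 - 7*m + 2*m*(-2 + m) (v(m) = (m**2 - 7*m) + (m + m)*(m - 2) = (m**2 - 7*m) + (2*m)*(-2 + m) = (m**2 - 7*m) + 2*m*(-2 + m) = m**2 - 7*m + 2*m*(-2 + m))
Z = -416 (Z = (8*(-11 + 3*8))*(-4) + 0 = (8*(-11 + 24))*(-4) + 0 = (8*13)*(-4) + 0 = 104*(-4) + 0 = -416 + 0 = -416)
1/Z = 1/(-416) = -1/416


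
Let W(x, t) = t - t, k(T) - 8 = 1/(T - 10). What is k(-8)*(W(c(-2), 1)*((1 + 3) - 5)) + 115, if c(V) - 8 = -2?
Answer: 115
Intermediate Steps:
c(V) = 6 (c(V) = 8 - 2 = 6)
k(T) = 8 + 1/(-10 + T) (k(T) = 8 + 1/(T - 10) = 8 + 1/(-10 + T))
W(x, t) = 0
k(-8)*(W(c(-2), 1)*((1 + 3) - 5)) + 115 = ((-79 + 8*(-8))/(-10 - 8))*(0*((1 + 3) - 5)) + 115 = ((-79 - 64)/(-18))*(0*(4 - 5)) + 115 = (-1/18*(-143))*(0*(-1)) + 115 = (143/18)*0 + 115 = 0 + 115 = 115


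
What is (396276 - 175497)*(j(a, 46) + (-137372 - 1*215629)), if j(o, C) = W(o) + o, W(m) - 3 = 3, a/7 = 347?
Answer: -77397610914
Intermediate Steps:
a = 2429 (a = 7*347 = 2429)
W(m) = 6 (W(m) = 3 + 3 = 6)
j(o, C) = 6 + o
(396276 - 175497)*(j(a, 46) + (-137372 - 1*215629)) = (396276 - 175497)*((6 + 2429) + (-137372 - 1*215629)) = 220779*(2435 + (-137372 - 215629)) = 220779*(2435 - 353001) = 220779*(-350566) = -77397610914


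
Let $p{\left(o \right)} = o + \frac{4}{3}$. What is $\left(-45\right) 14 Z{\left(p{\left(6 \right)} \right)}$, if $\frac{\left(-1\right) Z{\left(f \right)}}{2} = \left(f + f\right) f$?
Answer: $135520$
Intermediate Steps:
$p{\left(o \right)} = \frac{4}{3} + o$ ($p{\left(o \right)} = o + 4 \cdot \frac{1}{3} = o + \frac{4}{3} = \frac{4}{3} + o$)
$Z{\left(f \right)} = - 4 f^{2}$ ($Z{\left(f \right)} = - 2 \left(f + f\right) f = - 2 \cdot 2 f f = - 2 \cdot 2 f^{2} = - 4 f^{2}$)
$\left(-45\right) 14 Z{\left(p{\left(6 \right)} \right)} = \left(-45\right) 14 \left(- 4 \left(\frac{4}{3} + 6\right)^{2}\right) = - 630 \left(- 4 \left(\frac{22}{3}\right)^{2}\right) = - 630 \left(\left(-4\right) \frac{484}{9}\right) = \left(-630\right) \left(- \frac{1936}{9}\right) = 135520$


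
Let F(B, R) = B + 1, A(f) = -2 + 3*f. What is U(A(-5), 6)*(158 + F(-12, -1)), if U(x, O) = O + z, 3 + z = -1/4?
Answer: 1617/4 ≈ 404.25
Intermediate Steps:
z = -13/4 (z = -3 - 1/4 = -13/4 ≈ -3.2500)
F(B, R) = 1 + B
U(x, O) = -13/4 + O (U(x, O) = O - 13/4 = -13/4 + O)
U(A(-5), 6)*(158 + F(-12, -1)) = (-13/4 + 6)*(158 + (1 - 12)) = 11*(158 - 11)/4 = (11/4)*147 = 1617/4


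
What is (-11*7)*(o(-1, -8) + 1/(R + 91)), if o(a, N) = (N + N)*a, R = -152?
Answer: -75075/61 ≈ -1230.7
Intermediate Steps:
o(a, N) = 2*N*a (o(a, N) = (2*N)*a = 2*N*a)
(-11*7)*(o(-1, -8) + 1/(R + 91)) = (-11*7)*(2*(-8)*(-1) + 1/(-152 + 91)) = -77*(16 + 1/(-61)) = -77*(16 - 1/61) = -77*975/61 = -75075/61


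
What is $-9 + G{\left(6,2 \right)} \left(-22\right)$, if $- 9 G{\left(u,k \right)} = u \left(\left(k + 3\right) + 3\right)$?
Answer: $\frac{325}{3} \approx 108.33$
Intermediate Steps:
$G{\left(u,k \right)} = - \frac{u \left(6 + k\right)}{9}$ ($G{\left(u,k \right)} = - \frac{u \left(\left(k + 3\right) + 3\right)}{9} = - \frac{u \left(\left(3 + k\right) + 3\right)}{9} = - \frac{u \left(6 + k\right)}{9}$)
$-9 + G{\left(6,2 \right)} \left(-22\right) = -9 + \left(- \frac{1}{9}\right) 6 \left(6 + 2\right) \left(-22\right) = -9 + \left(- \frac{1}{9}\right) 6 \cdot 8 \left(-22\right) = -9 - - \frac{352}{3} = -9 + \frac{352}{3} = \frac{325}{3}$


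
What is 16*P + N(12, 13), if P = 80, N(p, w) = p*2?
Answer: 1304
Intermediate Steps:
N(p, w) = 2*p
16*P + N(12, 13) = 16*80 + 2*12 = 1280 + 24 = 1304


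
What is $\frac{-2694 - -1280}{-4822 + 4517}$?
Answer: $\frac{1414}{305} \approx 4.6361$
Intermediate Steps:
$\frac{-2694 - -1280}{-4822 + 4517} = \frac{-2694 + 1280}{-305} = \left(-1414\right) \left(- \frac{1}{305}\right) = \frac{1414}{305}$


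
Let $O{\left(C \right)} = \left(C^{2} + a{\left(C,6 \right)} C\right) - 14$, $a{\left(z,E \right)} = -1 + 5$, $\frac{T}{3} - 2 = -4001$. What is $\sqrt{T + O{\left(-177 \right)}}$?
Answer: $\sqrt{18610} \approx 136.42$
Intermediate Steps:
$T = -11997$ ($T = 6 + 3 \left(-4001\right) = 6 - 12003 = -11997$)
$a{\left(z,E \right)} = 4$
$O{\left(C \right)} = -14 + C^{2} + 4 C$ ($O{\left(C \right)} = \left(C^{2} + 4 C\right) - 14 = -14 + C^{2} + 4 C$)
$\sqrt{T + O{\left(-177 \right)}} = \sqrt{-11997 + \left(-14 + \left(-177\right)^{2} + 4 \left(-177\right)\right)} = \sqrt{-11997 - -30607} = \sqrt{-11997 + 30607} = \sqrt{18610}$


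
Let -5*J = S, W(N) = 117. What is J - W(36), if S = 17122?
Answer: -17707/5 ≈ -3541.4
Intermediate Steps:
J = -17122/5 (J = -⅕*17122 = -17122/5 ≈ -3424.4)
J - W(36) = -17122/5 - 1*117 = -17122/5 - 117 = -17707/5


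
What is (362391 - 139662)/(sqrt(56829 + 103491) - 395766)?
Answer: -14691427569/26105094406 - 148486*sqrt(2505)/13052547203 ≈ -0.56335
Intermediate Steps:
(362391 - 139662)/(sqrt(56829 + 103491) - 395766) = 222729/(sqrt(160320) - 395766) = 222729/(8*sqrt(2505) - 395766) = 222729/(-395766 + 8*sqrt(2505))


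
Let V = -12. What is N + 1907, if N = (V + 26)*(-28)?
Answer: 1515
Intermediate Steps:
N = -392 (N = (-12 + 26)*(-28) = 14*(-28) = -392)
N + 1907 = -392 + 1907 = 1515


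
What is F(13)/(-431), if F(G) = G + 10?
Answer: -23/431 ≈ -0.053364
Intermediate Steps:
F(G) = 10 + G
F(13)/(-431) = (10 + 13)/(-431) = 23*(-1/431) = -23/431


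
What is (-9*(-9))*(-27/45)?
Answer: -243/5 ≈ -48.600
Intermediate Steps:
(-9*(-9))*(-27/45) = 81*(-27*1/45) = 81*(-3/5) = -243/5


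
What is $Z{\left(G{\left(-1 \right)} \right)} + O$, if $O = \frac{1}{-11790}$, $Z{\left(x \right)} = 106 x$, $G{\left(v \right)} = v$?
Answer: $- \frac{1249741}{11790} \approx -106.0$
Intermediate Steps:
$O = - \frac{1}{11790} \approx -8.4818 \cdot 10^{-5}$
$Z{\left(G{\left(-1 \right)} \right)} + O = 106 \left(-1\right) - \frac{1}{11790} = -106 - \frac{1}{11790} = - \frac{1249741}{11790}$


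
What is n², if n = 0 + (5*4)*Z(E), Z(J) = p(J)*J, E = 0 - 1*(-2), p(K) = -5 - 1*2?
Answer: 78400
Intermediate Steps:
p(K) = -7 (p(K) = -5 - 2 = -7)
E = 2 (E = 0 + 2 = 2)
Z(J) = -7*J
n = -280 (n = 0 + (5*4)*(-7*2) = 0 + 20*(-14) = 0 - 280 = -280)
n² = (-280)² = 78400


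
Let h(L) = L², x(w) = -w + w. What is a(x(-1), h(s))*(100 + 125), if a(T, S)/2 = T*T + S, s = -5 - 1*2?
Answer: 22050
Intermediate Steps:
x(w) = 0
s = -7 (s = -5 - 2 = -7)
a(T, S) = 2*S + 2*T² (a(T, S) = 2*(T*T + S) = 2*(T² + S) = 2*(S + T²) = 2*S + 2*T²)
a(x(-1), h(s))*(100 + 125) = (2*(-7)² + 2*0²)*(100 + 125) = (2*49 + 2*0)*225 = (98 + 0)*225 = 98*225 = 22050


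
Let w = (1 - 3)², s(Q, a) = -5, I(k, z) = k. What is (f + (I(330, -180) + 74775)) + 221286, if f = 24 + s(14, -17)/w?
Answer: 1185655/4 ≈ 2.9641e+5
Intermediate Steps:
w = 4 (w = (-2)² = 4)
f = 91/4 (f = 24 - 5/4 = 91/4 ≈ 22.750)
(f + (I(330, -180) + 74775)) + 221286 = (91/4 + (330 + 74775)) + 221286 = (91/4 + 75105) + 221286 = 300511/4 + 221286 = 1185655/4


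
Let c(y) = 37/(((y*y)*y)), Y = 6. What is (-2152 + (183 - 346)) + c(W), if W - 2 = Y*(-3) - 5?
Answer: -21439252/9261 ≈ -2315.0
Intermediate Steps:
W = -21 (W = 2 + (6*(-3) - 5) = 2 + (-18 - 5) = 2 - 23 = -21)
c(y) = 37/y³ (c(y) = 37/((y²*y)) = 37/(y³) = 37/y³)
(-2152 + (183 - 346)) + c(W) = (-2152 + (183 - 346)) + 37/(-21)³ = (-2152 - 163) + 37*(-1/9261) = -2315 - 37/9261 = -21439252/9261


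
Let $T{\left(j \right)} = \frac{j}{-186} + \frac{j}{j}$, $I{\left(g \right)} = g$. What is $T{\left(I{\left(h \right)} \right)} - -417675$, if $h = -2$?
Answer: $\frac{38843869}{93} \approx 4.1768 \cdot 10^{5}$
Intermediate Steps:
$T{\left(j \right)} = 1 - \frac{j}{186}$ ($T{\left(j \right)} = j \left(- \frac{1}{186}\right) + 1 = - \frac{j}{186} + 1 = 1 - \frac{j}{186}$)
$T{\left(I{\left(h \right)} \right)} - -417675 = \left(1 - - \frac{1}{93}\right) - -417675 = \left(1 + \frac{1}{93}\right) + 417675 = \frac{94}{93} + 417675 = \frac{38843869}{93}$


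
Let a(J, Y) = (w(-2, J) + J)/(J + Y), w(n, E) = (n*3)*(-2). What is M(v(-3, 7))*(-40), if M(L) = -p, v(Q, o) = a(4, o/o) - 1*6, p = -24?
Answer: -960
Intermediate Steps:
w(n, E) = -6*n (w(n, E) = (3*n)*(-2) = -6*n)
a(J, Y) = (12 + J)/(J + Y) (a(J, Y) = (-6*(-2) + J)/(J + Y) = (12 + J)/(J + Y))
v(Q, o) = -14/5 (v(Q, o) = (12 + 4)/(4 + o/o) - 1*6 = 16/(4 + 1) - 6 = 16/5 - 6 = -14/5)
M(L) = 24 (M(L) = -1*(-24) = 24)
M(v(-3, 7))*(-40) = 24*(-40) = -960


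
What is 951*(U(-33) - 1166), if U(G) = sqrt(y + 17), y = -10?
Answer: -1108866 + 951*sqrt(7) ≈ -1.1064e+6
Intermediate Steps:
U(G) = sqrt(7) (U(G) = sqrt(-10 + 17) = sqrt(7))
951*(U(-33) - 1166) = 951*(sqrt(7) - 1166) = 951*(-1166 + sqrt(7)) = -1108866 + 951*sqrt(7)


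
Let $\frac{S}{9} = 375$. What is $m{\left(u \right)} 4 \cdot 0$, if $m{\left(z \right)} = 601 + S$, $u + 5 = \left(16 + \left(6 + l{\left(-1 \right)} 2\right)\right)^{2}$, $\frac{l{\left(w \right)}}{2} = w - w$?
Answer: $0$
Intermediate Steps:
$l{\left(w \right)} = 0$ ($l{\left(w \right)} = 2 \left(w - w\right) = 2 \cdot 0 = 0$)
$S = 3375$ ($S = 9 \cdot 375 = 3375$)
$u = 479$ ($u = -5 + \left(16 + \left(6 + 0 \cdot 2\right)\right)^{2} = -5 + \left(16 + \left(6 + 0\right)\right)^{2} = -5 + \left(16 + 6\right)^{2} = -5 + 22^{2} = -5 + 484 = 479$)
$m{\left(z \right)} = 3976$ ($m{\left(z \right)} = 601 + 3375 = 3976$)
$m{\left(u \right)} 4 \cdot 0 = 3976 \cdot 4 \cdot 0 = 3976 \cdot 0 = 0$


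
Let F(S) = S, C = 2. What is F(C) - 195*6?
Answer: -1168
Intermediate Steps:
F(C) - 195*6 = 2 - 195*6 = 2 - 39*30 = 2 - 1170 = -1168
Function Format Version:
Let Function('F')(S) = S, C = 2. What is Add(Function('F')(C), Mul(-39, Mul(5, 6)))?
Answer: -1168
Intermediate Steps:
Add(Function('F')(C), Mul(-39, Mul(5, 6))) = Add(2, Mul(-39, Mul(5, 6))) = Add(2, Mul(-39, 30)) = Add(2, -1170) = -1168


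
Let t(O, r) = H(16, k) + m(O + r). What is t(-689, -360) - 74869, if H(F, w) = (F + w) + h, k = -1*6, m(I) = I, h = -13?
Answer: -75921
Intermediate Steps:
k = -6
H(F, w) = -13 + F + w (H(F, w) = (F + w) - 13 = -13 + F + w)
t(O, r) = -3 + O + r (t(O, r) = (-13 + 16 - 6) + (O + r) = -3 + (O + r) = -3 + O + r)
t(-689, -360) - 74869 = (-3 - 689 - 360) - 74869 = -1052 - 74869 = -75921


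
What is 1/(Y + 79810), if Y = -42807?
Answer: 1/37003 ≈ 2.7025e-5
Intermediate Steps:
1/(Y + 79810) = 1/(-42807 + 79810) = 1/37003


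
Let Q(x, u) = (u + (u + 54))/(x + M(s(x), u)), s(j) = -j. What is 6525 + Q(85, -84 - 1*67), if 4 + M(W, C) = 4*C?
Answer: 3412823/523 ≈ 6525.5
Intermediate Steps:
M(W, C) = -4 + 4*C
Q(x, u) = (54 + 2*u)/(-4 + x + 4*u) (Q(x, u) = (u + (u + 54))/(x + (-4 + 4*u)) = (u + (54 + u))/(-4 + x + 4*u) = (54 + 2*u)/(-4 + x + 4*u))
6525 + Q(85, -84 - 1*67) = 6525 + 2*(27 + (-84 - 1*67))/(-4 + 85 + 4*(-84 - 1*67)) = 6525 + 2*(27 + (-84 - 67))/(-4 + 85 + 4*(-84 - 67)) = 6525 + 2*(27 - 151)/(-4 + 85 + 4*(-151)) = 6525 + 2*(-124)/(-4 + 85 - 604) = 6525 + 2*(-124)/(-523) = 6525 + 2*(-1/523)*(-124) = 6525 + 248/523 = 3412823/523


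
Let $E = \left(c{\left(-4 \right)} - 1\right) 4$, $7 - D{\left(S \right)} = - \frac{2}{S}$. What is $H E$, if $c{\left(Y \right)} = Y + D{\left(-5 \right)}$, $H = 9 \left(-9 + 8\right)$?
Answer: $- \frac{288}{5} \approx -57.6$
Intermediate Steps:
$D{\left(S \right)} = 7 + \frac{2}{S}$ ($D{\left(S \right)} = 7 - - \frac{2}{S} = 7 + \frac{2}{S}$)
$H = -9$ ($H = 9 \left(-1\right) = -9$)
$c{\left(Y \right)} = \frac{33}{5} + Y$ ($c{\left(Y \right)} = Y + \left(7 + \frac{2}{-5}\right) = Y + \left(7 + 2 \left(- \frac{1}{5}\right)\right) = Y + \left(7 - \frac{2}{5}\right) = Y + \frac{33}{5} = \frac{33}{5} + Y$)
$E = \frac{32}{5}$ ($E = \left(\left(\frac{33}{5} - 4\right) - 1\right) 4 = \left(\frac{13}{5} - 1\right) 4 = \frac{8}{5} \cdot 4 = \frac{32}{5} \approx 6.4$)
$H E = \left(-9\right) \frac{32}{5} = - \frac{288}{5}$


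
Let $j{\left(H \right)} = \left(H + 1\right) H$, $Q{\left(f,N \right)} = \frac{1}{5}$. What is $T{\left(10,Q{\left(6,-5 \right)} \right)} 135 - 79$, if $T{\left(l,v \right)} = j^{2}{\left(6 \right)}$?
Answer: $238061$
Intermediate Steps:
$Q{\left(f,N \right)} = \frac{1}{5}$
$j{\left(H \right)} = H \left(1 + H\right)$ ($j{\left(H \right)} = \left(1 + H\right) H = H \left(1 + H\right)$)
$T{\left(l,v \right)} = 1764$ ($T{\left(l,v \right)} = \left(6 \left(1 + 6\right)\right)^{2} = \left(6 \cdot 7\right)^{2} = 42^{2} = 1764$)
$T{\left(10,Q{\left(6,-5 \right)} \right)} 135 - 79 = 1764 \cdot 135 - 79 = 238140 - 79 = 238061$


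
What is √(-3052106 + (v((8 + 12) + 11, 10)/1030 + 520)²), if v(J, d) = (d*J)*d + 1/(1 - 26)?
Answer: I*√1842363505309999/25750 ≈ 1666.9*I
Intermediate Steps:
v(J, d) = -1/25 + J*d² (v(J, d) = (J*d)*d + 1/(-25) = J*d² - 1/25 = -1/25 + J*d²)
√(-3052106 + (v((8 + 12) + 11, 10)/1030 + 520)²) = √(-3052106 + ((-1/25 + ((8 + 12) + 11)*10²)/1030 + 520)²) = √(-3052106 + ((-1/25 + (20 + 11)*100)*(1/1030) + 520)²) = √(-3052106 + ((-1/25 + 31*100)*(1/1030) + 520)²) = √(-3052106 + ((-1/25 + 3100)*(1/1030) + 520)²) = √(-3052106 + ((77499/25)*(1/1030) + 520)²) = √(-3052106 + (77499/25750 + 520)²) = √(-3052106 + (13467499/25750)²) = √(-3052106 + 181373529315001/663062500) = √(-1842363505309999/663062500) = I*√1842363505309999/25750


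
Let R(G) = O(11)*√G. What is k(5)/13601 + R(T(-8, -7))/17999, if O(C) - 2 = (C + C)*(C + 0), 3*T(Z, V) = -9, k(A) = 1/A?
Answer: 1/68005 + 244*I*√3/17999 ≈ 1.4705e-5 + 0.02348*I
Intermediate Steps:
T(Z, V) = -3 (T(Z, V) = (⅓)*(-9) = -3)
O(C) = 2 + 2*C² (O(C) = 2 + (C + C)*(C + 0) = 2 + (2*C)*C = 2 + 2*C²)
R(G) = 244*√G (R(G) = (2 + 2*11²)*√G = (2 + 2*121)*√G = (2 + 242)*√G = 244*√G)
k(5)/13601 + R(T(-8, -7))/17999 = 1/(5*13601) + (244*√(-3))/17999 = (⅕)*(1/13601) + (244*(I*√3))*(1/17999) = 1/68005 + (244*I*√3)*(1/17999) = 1/68005 + 244*I*√3/17999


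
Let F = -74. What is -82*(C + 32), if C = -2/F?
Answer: -97170/37 ≈ -2626.2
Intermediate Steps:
C = 1/37 (C = -2/(-74) = -2*(-1/74) = 1/37 ≈ 0.027027)
-82*(C + 32) = -82*(1/37 + 32) = -82*1185/37 = -97170/37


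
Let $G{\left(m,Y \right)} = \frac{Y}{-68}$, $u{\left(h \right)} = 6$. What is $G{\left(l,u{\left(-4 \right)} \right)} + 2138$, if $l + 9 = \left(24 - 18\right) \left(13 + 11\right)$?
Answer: $\frac{72689}{34} \approx 2137.9$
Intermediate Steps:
$l = 135$ ($l = -9 + \left(24 - 18\right) \left(13 + 11\right) = -9 + 6 \cdot 24 = -9 + 144 = 135$)
$G{\left(m,Y \right)} = - \frac{Y}{68}$ ($G{\left(m,Y \right)} = Y \left(- \frac{1}{68}\right) = - \frac{Y}{68}$)
$G{\left(l,u{\left(-4 \right)} \right)} + 2138 = \left(- \frac{1}{68}\right) 6 + 2138 = - \frac{3}{34} + 2138 = \frac{72689}{34}$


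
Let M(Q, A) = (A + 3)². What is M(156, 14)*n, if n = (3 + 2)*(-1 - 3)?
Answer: -5780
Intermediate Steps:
M(Q, A) = (3 + A)²
n = -20 (n = 5*(-4) = -20)
M(156, 14)*n = (3 + 14)²*(-20) = 17²*(-20) = 289*(-20) = -5780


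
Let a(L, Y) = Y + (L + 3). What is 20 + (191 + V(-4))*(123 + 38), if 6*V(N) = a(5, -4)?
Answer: 92635/3 ≈ 30878.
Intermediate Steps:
a(L, Y) = 3 + L + Y (a(L, Y) = Y + (3 + L) = 3 + L + Y)
V(N) = 2/3 (V(N) = (3 + 5 - 4)/6 = (1/6)*4 = 2/3)
20 + (191 + V(-4))*(123 + 38) = 20 + (191 + 2/3)*(123 + 38) = 20 + (575/3)*161 = 20 + 92575/3 = 92635/3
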